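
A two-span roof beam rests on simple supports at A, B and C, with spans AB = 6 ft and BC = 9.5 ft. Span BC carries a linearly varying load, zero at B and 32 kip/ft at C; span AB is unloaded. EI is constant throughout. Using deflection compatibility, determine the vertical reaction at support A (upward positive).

Take M_B as the redundant. Released structure: two simple spans AB and BC with a hinge at B.
Rotations at B on the released spans (each span's end-slope, ×1/EI):
  span BC: triangular load, peak 32: 7w₀L³/(360EI) = 533.5/EI
  relative rotation θ_0 = (0 + 533.5)/EI = 533.5/EI
A unit hogging moment at B produces rotation L₁/(3EI) + L₂/(3EI) = 5.167/EI.
Slope continuity at B: θ_0 = M_B·5.167/EI, so M_B = 533.5/5.167 = 103.3 kip·ft (hogging).
Span AB, ΣM about A with M_B applied at B: R_B^{AB}·6 = 0 + 103.3, so R_B^{AB} = 17.21 kip and R_A = 0 − 17.21 = -17.21 kip.

R_A = -17.21 kip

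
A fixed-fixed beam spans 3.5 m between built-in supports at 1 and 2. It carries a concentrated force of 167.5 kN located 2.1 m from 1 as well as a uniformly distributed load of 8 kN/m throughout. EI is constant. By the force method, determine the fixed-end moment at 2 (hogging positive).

M_2 = 92.59 kN·m

Release both end moments; the primary structure is a simply-supported span 12 with redundants M_1 and M_2.
Simple-span end rotations at 1 and 2 under the given loads:
  at 1: point load 167.5 at a = 2.1: Pab(L + b)/(6LEI) = 114.9/EI
  at 2: point load 167.5 at a = 2.1: Pab(L + a)/(6LEI) = 131.3/EI
  at 1: UDL 8: wL³/(24EI) = 14.29/EI
  at 2: UDL 8: wL³/(24EI) = 14.29/EI
  θ_10 = 129.2/EI,  θ_20 = 145.6/EI
Flexibility coefficients: a unit moment at one end gives L/(3EI) there and L/(6EI) at the far end, so f₁₁ = f₂₂ = 1.167/EI and f₁₂ = f₂₁ = 0.5833/EI.
Compatibility — zero rotation at each built-in end:
  1.167 M_1 + 0.5833 M_2 = 129.2
  0.5833 M_1 + 1.167 M_2 = 145.6
Solving the pair gives M_1 = 64.45 kN·m and M_2 = 92.59 kN·m (hogging).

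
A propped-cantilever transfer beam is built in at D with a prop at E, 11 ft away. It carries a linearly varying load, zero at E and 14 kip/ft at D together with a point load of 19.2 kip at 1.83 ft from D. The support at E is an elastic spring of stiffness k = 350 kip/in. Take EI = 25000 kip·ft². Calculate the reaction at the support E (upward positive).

R_E = 15.94 kip

Remove the prop at E; the released (primary) structure is a cantilever built in at D.
Free-end deflection of the primary structure under the applied loading (downward +):
  triangular load, peak 14 at the fixed end: w₀L⁴/(30EI) = 6832/EI
  point load 19.2 at a = 1.83: Pa²(3L − a)/(6EI) = 334/EI
  δ_0 = 7166/EI
Tip deflection under a unit load at E: L³/(3EI) = 443.7/EI.
With EI = 25000 kip·ft²: δ_0 = 0.28666 ft and δ_{EE} = 0.017747 ft/kip.
Compatibility — the spring shortens by R_E/k under the reaction it provides: δ_0 − R_E·δ_{EE} = R_E/k. With 1/k = 1/(350×12) ft/kip = 0.000238 ft/kip, R_E = δ_0 / (δ_{EE} + 1/k) = 0.28666 / (0.017747 + 0.000238) = 15.94 kip.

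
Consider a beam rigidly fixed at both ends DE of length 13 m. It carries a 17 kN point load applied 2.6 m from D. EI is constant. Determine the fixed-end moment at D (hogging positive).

Take the two fixed-end moments M_D, M_E as redundants; the released structure is the simple span DE.
End rotations of the released simple span under the applied load (×1/EI):
  at D: point load 17 at a = 2.6: Pab(L + b)/(6LEI) = 137.9/EI
  at E: point load 17 at a = 2.6: Pab(L + a)/(6LEI) = 91.94/EI
  θ_D0 = 137.9/EI,  θ_E0 = 91.94/EI
Flexibility coefficients: a unit moment at one end gives L/(3EI) there and L/(6EI) at the far end, so f₁₁ = f₂₂ = 4.333/EI and f₁₂ = f₂₁ = 2.167/EI.
Compatibility — zero rotation at each built-in end:
  4.333 M_D + 2.167 M_E = 137.9
  2.167 M_D + 4.333 M_E = 91.94
Solving the pair gives M_D = 28.29 kN·m and M_E = 7.072 kN·m (hogging).

M_D = 28.29 kN·m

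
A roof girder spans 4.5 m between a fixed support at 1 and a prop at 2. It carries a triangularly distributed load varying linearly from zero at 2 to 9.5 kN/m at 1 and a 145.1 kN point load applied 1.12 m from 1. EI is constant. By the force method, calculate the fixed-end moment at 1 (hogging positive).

M_1 = 119.7 kN·m

Release the roller at 2. Primary structure: cantilever fixed at 1.
Deflection at 2 on the released cantilever, summing each load's contribution:
  triangular load, peak 9.5 at the fixed end: w₀L⁴/(30EI) = 129.9/EI
  point load 145.1 at a = 1.12: Pa²(3L − a)/(6EI) = 375.6/EI
  δ_0 = 505.4/EI
Flexibility coefficient — unit upward force at 2: δ_{22} = L³/(3EI) = 30.38/EI.
Compatibility at 2: δ_0 − R_2·δ_{22} = 0, so R_2 = 505.4/30.38 = 16.64 kN.
Moment equilibrium about 1: M_1 = Σ(load moments about 1) − R_2·L = 194.6 − 16.64×4.5 = 119.7 kN·m.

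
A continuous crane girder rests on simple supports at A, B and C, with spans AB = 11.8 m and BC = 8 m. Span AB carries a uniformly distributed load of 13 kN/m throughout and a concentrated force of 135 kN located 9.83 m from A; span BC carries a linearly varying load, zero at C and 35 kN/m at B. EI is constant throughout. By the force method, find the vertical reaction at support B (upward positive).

R_B = 348.8 kN

Take M_B as the redundant. Released structure: two simple spans AB and BC with a hinge at B.
Rotations at B on the released spans (each span's end-slope, ×1/EI):
  span AB: UDL 13: wL³/(24EI) = 890/EI
  span AB: point load 135 at a = 9.83: Pab(L + a)/(6LEI) = 798.7/EI
  span BC: triangular load, peak 35: w₀L³/(45EI) = 398.2/EI
  relative rotation θ_0 = (1689 + 398.2)/EI = 2087/EI
A unit hogging moment at B produces rotation L₁/(3EI) + L₂/(3EI) = 6.6/EI.
Compatibility: M_B·(L₁+L₂)/(3EI) = θ_0, giving M_B = 316.2 kN·m (hogging).
Span AB, ΣM about A with M_B applied at B: R_B^{AB}·11.8 = 2232 + 316.2, so R_B^{AB} = 216 kN and R_A = 288.4 − 216 = 72.44 kN.
Span BC, ΣM about C: R_B^{BC}·8 = 746.7 + 316.2, so R_B^{BC} = 132.9 kN and R_C = 140 − 132.9 = 7.142 kN.
R_B = 216 + 132.9 = 348.8 kN.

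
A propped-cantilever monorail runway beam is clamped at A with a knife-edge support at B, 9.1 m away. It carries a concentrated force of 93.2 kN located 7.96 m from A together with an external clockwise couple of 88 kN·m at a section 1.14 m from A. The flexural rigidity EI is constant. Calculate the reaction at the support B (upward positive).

Remove the prop at B; the released (primary) structure is a cantilever built in at A.
Downward deflection at the released point B due to the loads:
  point load 93.2 at a = 7.96: Pa²(3L − a)/(6EI) = 19035/EI
  clockwise couple 88 at a = 1.14: M₀a(2L − a)/(2EI) = 855.7/EI
  δ_0 = 19890/EI
Tip deflection under a unit load at B: L³/(3EI) = 251.2/EI.
The prop prevents deflection at B: R_B = δ_0/δ_{BB} = 19890/251.2 = 79.18 kN.

R_B = 79.18 kN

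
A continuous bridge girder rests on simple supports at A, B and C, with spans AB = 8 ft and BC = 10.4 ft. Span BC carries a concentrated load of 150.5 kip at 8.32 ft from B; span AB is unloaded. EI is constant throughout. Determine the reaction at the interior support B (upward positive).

R_B = 48.88 kip

Insert a hinge at B; M_B is the redundant, and each span becomes simply supported.
Discontinuity in slope at B on the released structure — sum the simple-span end rotations:
  span BC: point load 150.5 at a = 8.32: Pab(L + b)/(6LEI) = 520.9/EI
  relative rotation θ_0 = (0 + 520.9)/EI = 520.9/EI
A unit hogging moment at B produces rotation L₁/(3EI) + L₂/(3EI) = 6.133/EI.
Compatibility: M_B·(L₁+L₂)/(3EI) = θ_0, giving M_B = 84.93 kip·ft (hogging).
Span AB, ΣM about A with M_B applied at B: R_B^{AB}·8 = 0 + 84.93, so R_B^{AB} = 10.62 kip and R_A = 0 − 10.62 = -10.62 kip.
Span BC, ΣM about C: R_B^{BC}·10.4 = 313 + 84.93, so R_B^{BC} = 38.27 kip and R_C = 150.5 − 38.27 = 112.2 kip.
R_B = 10.62 + 38.27 = 48.88 kip.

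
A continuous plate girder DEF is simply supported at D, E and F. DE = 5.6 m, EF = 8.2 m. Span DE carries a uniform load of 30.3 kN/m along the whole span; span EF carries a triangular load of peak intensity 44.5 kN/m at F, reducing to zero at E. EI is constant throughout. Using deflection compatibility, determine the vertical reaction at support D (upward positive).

Take M_E as the redundant. Released structure: two simple spans DE and EF with a hinge at E.
Discontinuity in slope at E on the released structure — sum the simple-span end rotations:
  span DE: UDL 30.3: wL³/(24EI) = 221.7/EI
  span EF: triangular load, peak 44.5: 7w₀L³/(360EI) = 477.1/EI
  relative rotation θ_0 = (221.7 + 477.1)/EI = 698.8/EI
A unit hogging moment at E produces rotation L₁/(3EI) + L₂/(3EI) = 4.6/EI.
Slope continuity at E: θ_0 = M_E·4.6/EI, so M_E = 698.8/4.6 = 151.9 kN·m (hogging).
Span DE, ΣM about D with M_E applied at E: R_E^{DE}·5.6 = 475.1 + 151.9, so R_E^{DE} = 112 kN and R_D = 169.7 − 112 = 57.71 kN.

R_D = 57.71 kN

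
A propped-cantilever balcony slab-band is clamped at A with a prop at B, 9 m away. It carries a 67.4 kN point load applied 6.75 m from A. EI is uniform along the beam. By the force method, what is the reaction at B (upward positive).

Take the reaction at B as the redundant and release it; the primary structure is a cantilever fixed at A.
Deflection at B on the released cantilever, summing each load's contribution:
  point load 67.4 at a = 6.75: Pa²(3L − a)/(6EI) = 10364/EI
Flexibility coefficient — unit upward force at B: δ_{BB} = L³/(3EI) = 243/EI.
The prop prevents deflection at B: R_B = δ_0/δ_{BB} = 10364/243 = 42.65 kN.

R_B = 42.65 kN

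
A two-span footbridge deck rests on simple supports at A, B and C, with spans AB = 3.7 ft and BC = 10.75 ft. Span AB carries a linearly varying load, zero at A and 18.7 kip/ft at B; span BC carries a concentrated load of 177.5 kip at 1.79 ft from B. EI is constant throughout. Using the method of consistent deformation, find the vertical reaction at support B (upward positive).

R_B = 238.2 kip

Release continuity at B by inserting a hinge; the redundant is the internal moment M_B. The primary structure is two simply-supported spans AB and BC.
Discontinuity in slope at B on the released structure — sum the simple-span end rotations:
  span AB: triangular load, peak 18.7: w₀L³/(45EI) = 21.05/EI
  span BC: point load 177.5 at a = 1.79: Pab(L + b)/(6LEI) = 869.9/EI
  relative rotation θ_0 = (21.05 + 869.9)/EI = 891/EI
A unit hogging moment at B produces rotation L₁/(3EI) + L₂/(3EI) = 4.817/EI.
Slope continuity at B: θ_0 = M_B·4.817/EI, so M_B = 891/4.817 = 185 kip·ft (hogging).
Span AB, ΣM about A with M_B applied at B: R_B^{AB}·3.7 = 85.33 + 185, so R_B^{AB} = 73.06 kip and R_A = 34.59 − 73.06 = -38.46 kip.
Span BC, ΣM about C: R_B^{BC}·10.75 = 1590 + 185, so R_B^{BC} = 165.2 kip and R_C = 177.5 − 165.2 = 12.35 kip.
R_B = 73.06 + 165.2 = 238.2 kip.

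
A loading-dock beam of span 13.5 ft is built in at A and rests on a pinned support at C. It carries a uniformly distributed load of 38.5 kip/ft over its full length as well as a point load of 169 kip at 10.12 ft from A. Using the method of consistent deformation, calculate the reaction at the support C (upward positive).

R_C = 301.8 kip

Release the roller at C. Primary structure: cantilever fixed at A.
Primary-structure tip deflection at C by superposition:
  UDL 38.5: wL⁴/(8EI) = 159847/EI
  point load 169 at a = 10.12: Pa²(3L − a)/(6EI) = 87636/EI
  δ_0 = 247484/EI
Flexibility coefficient — unit upward force at C: δ_{CC} = L³/(3EI) = 820.1/EI.
The prop prevents deflection at C: R_C = δ_0/δ_{CC} = 247484/820.1 = 301.8 kip.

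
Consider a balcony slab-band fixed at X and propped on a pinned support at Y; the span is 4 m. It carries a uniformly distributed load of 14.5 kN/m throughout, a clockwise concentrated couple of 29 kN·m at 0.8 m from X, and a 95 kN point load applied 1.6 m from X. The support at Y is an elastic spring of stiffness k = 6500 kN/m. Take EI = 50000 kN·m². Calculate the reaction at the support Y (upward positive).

Release the roller at Y. Primary structure: cantilever fixed at X.
Primary-structure tip deflection at Y by superposition:
  UDL 14.5: wL⁴/(8EI) = 464/EI
  clockwise couple 29 at a = 0.8: M₀a(2L − a)/(2EI) = 83.52/EI
  point load 95 at a = 1.6: Pa²(3L − a)/(6EI) = 421.5/EI
  δ_0 = 969.1/EI
Flexibility coefficient — unit upward force at Y: δ_{YY} = L³/(3EI) = 21.33/EI.
With EI = 50000 kN·m²: δ_0 = 0.019381 m and δ_{YY} = 0.000427 m/kN.
Compatibility — the spring shortens by R_Y/k under the reaction it provides: δ_0 − R_Y·δ_{YY} = R_Y/k. With 1/k = 0.000154 m/kN, R_Y = δ_0 / (δ_{YY} + 1/k) = 0.019381 / (0.000427 + 0.000154) = 33.39 kN.

R_Y = 33.39 kN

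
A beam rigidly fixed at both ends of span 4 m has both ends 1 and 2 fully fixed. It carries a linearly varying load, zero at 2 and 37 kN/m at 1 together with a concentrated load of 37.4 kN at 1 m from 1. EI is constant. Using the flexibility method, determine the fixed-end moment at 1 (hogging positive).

M_1 = 50.64 kN·m

Release both end moments; the primary structure is a simply-supported span 12 with redundants M_1 and M_2.
On the primary (simply-supported) span, the end slopes from the loading are:
  at 1: triangular load, peak 37: w₀L³/(45EI) = 52.62/EI
  at 2: triangular load, peak 37: 7w₀L³/(360EI) = 46.04/EI
  at 1: point load 37.4 at a = 1: Pab(L + b)/(6LEI) = 32.73/EI
  at 2: point load 37.4 at a = 1: Pab(L + a)/(6LEI) = 23.38/EI
  θ_10 = 85.35/EI,  θ_20 = 69.42/EI
Flexibility coefficients: a unit moment at one end gives L/(3EI) there and L/(6EI) at the far end, so f₁₁ = f₂₂ = 1.333/EI and f₁₂ = f₂₁ = 0.6667/EI.
Compatibility — zero rotation at each built-in end:
  1.333 M_1 + 0.6667 M_2 = 85.35
  0.6667 M_1 + 1.333 M_2 = 69.42
Solving the pair gives M_1 = 50.64 kN·m and M_2 = 26.75 kN·m (hogging).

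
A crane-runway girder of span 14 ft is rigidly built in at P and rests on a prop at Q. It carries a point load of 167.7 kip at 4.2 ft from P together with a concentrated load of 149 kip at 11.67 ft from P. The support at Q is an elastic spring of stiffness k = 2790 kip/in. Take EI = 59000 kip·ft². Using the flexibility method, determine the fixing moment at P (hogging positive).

Take the reaction at Q as the redundant and release it; the primary structure is a cantilever fixed at P.
Downward deflection at the released point Q due to the loads:
  point load 167.7 at a = 4.2: Pa²(3L − a)/(6EI) = 18637/EI
  point load 149 at a = 11.67: Pa²(3L − a)/(6EI) = 102577/EI
  δ_0 = 121214/EI
Tip deflection under a unit load at Q: L³/(3EI) = 914.7/EI.
With EI = 59000 kip·ft²: δ_0 = 2.0545 ft and δ_{QQ} = 0.015503 ft/kip.
Compatibility — the spring shortens by R_Q/k under the reaction it provides: δ_0 − R_Q·δ_{QQ} = R_Q/k. With 1/k = 1/(2790×12) ft/kip = 0.00003 ft/kip, R_Q = δ_0 / (δ_{QQ} + 1/k) = 2.0545 / (0.015503 + 0.00003) = 132.3 kip.
Moment equilibrium about P: M_P = Σ(load moments about P) − R_Q·L = 2443 − 132.3×14 = 591.4 kip·ft.

M_P = 591.4 kip·ft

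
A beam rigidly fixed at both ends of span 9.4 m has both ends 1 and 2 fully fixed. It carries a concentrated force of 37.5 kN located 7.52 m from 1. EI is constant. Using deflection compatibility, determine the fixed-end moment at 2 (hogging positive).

M_2 = 45.12 kN·m

Release both end moments; the primary structure is a simply-supported span 12 with redundants M_1 and M_2.
Simple-span end rotations at 1 and 2 under the given loads:
  at 1: point load 37.5 at a = 7.52: Pab(L + b)/(6LEI) = 106/EI
  at 2: point load 37.5 at a = 7.52: Pab(L + a)/(6LEI) = 159/EI
  θ_10 = 106/EI,  θ_20 = 159/EI
Flexibility coefficients: a unit moment at one end gives L/(3EI) there and L/(6EI) at the far end, so f₁₁ = f₂₂ = 3.133/EI and f₁₂ = f₂₁ = 1.567/EI.
Compatibility — zero rotation at each built-in end:
  3.133 M_1 + 1.567 M_2 = 106
  1.567 M_1 + 3.133 M_2 = 159
Solving the pair gives M_1 = 11.28 kN·m and M_2 = 45.12 kN·m (hogging).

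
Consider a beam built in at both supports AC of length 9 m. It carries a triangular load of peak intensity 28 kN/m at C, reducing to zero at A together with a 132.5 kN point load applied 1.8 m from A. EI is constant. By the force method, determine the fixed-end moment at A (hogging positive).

Take the two fixed-end moments M_A, M_C as redundants; the released structure is the simple span AC.
End rotations of the released simple span under the applied load (×1/EI):
  at A: triangular load, peak 28: 7w₀L³/(360EI) = 396.9/EI
  at C: triangular load, peak 28: w₀L³/(45EI) = 453.6/EI
  at A: point load 132.5 at a = 1.8: Pab(L + b)/(6LEI) = 515.2/EI
  at C: point load 132.5 at a = 1.8: Pab(L + a)/(6LEI) = 343.4/EI
  θ_A0 = 912.1/EI,  θ_C0 = 797/EI
Flexibility coefficients: a unit moment at one end gives L/(3EI) there and L/(6EI) at the far end, so f₁₁ = f₂₂ = 3/EI and f₁₂ = f₂₁ = 1.5/EI.
Compatibility — zero rotation at each built-in end:
  3 M_A + 1.5 M_C = 912.1
  1.5 M_A + 3 M_C = 797
Solving the pair gives M_A = 228.2 kN·m and M_C = 151.6 kN·m (hogging).

M_A = 228.2 kN·m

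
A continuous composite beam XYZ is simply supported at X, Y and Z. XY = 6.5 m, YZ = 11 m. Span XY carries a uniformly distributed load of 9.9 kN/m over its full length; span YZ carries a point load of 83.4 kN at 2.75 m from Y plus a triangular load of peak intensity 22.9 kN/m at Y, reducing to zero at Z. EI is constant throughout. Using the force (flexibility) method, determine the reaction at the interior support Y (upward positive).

Take M_Y as the redundant. Released structure: two simple spans XY and YZ with a hinge at Y.
End slopes at the hinge Y, treating each span as simply supported:
  span XY: UDL 9.9: wL³/(24EI) = 113.3/EI
  span YZ: point load 83.4 at a = 2.75: Pab(L + b)/(6LEI) = 551.9/EI
  span YZ: triangular load, peak 22.9: w₀L³/(45EI) = 677.3/EI
  relative rotation θ_0 = (113.3 + 1229)/EI = 1342/EI
A unit hogging moment at Y produces rotation L₁/(3EI) + L₂/(3EI) = 5.833/EI.
Compatibility: M_Y·(L₁+L₂)/(3EI) = θ_0, giving M_Y = 230.1 kN·m (hogging).
Span XY, ΣM about X with M_Y applied at Y: R_Y^{XY}·6.5 = 209.1 + 230.1, so R_Y^{XY} = 67.58 kN and R_X = 64.35 − 67.58 = -3.231 kN.
Span YZ, ΣM about Z: R_Y^{YZ}·11 = 1612 + 230.1, so R_Y^{YZ} = 167.4 kN and R_Z = 209.3 − 167.4 = 41.91 kN.
R_Y = 67.58 + 167.4 = 235 kN.

R_Y = 235 kN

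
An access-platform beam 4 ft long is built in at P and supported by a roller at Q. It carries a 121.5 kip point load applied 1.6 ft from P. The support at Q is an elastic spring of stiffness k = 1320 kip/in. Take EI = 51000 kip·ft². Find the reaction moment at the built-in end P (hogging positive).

M_P = 106.6 kip·ft

Remove the prop at Q; the released (primary) structure is a cantilever built in at P.
Deflection at Q on the released cantilever, summing each load's contribution:
  point load 121.5 at a = 1.6: Pa²(3L − a)/(6EI) = 539.1/EI
Flexibility coefficient — unit upward force at Q: δ_{QQ} = L³/(3EI) = 21.33/EI.
With EI = 51000 kip·ft²: δ_0 = 0.010571 ft and δ_{QQ} = 0.000418 ft/kip.
Compatibility — the spring shortens by R_Q/k under the reaction it provides: δ_0 − R_Q·δ_{QQ} = R_Q/k. With 1/k = 1/(1320×12) ft/kip = 0.000063 ft/kip, R_Q = δ_0 / (δ_{QQ} + 1/k) = 0.010571 / (0.000418 + 0.000063) = 21.96 kip.
Moment equilibrium about P: M_P = Σ(load moments about P) − R_Q·L = 194.4 − 21.96×4 = 106.6 kip·ft.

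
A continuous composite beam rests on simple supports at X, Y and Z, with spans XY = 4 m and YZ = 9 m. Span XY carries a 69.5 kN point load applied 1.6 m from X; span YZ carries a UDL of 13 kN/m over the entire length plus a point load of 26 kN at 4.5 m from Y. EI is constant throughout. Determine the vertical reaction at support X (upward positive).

Insert a hinge at Y; M_Y is the redundant, and each span becomes simply supported.
Rotations at Y on the released spans (each span's end-slope, ×1/EI):
  span XY: point load 69.5 at a = 1.6: Pab(L + a)/(6LEI) = 62.27/EI
  span YZ: UDL 13: wL³/(24EI) = 394.9/EI
  span YZ: point load 26 at a = 4.5: Pab(L + b)/(6LEI) = 131.6/EI
  relative rotation θ_0 = (62.27 + 526.5)/EI = 588.8/EI
A unit hogging moment at Y produces rotation L₁/(3EI) + L₂/(3EI) = 4.333/EI.
Compatibility: M_Y·(L₁+L₂)/(3EI) = θ_0, giving M_Y = 135.9 kN·m (hogging).
Span XY, ΣM about X with M_Y applied at Y: R_Y^{XY}·4 = 111.2 + 135.9, so R_Y^{XY} = 61.77 kN and R_X = 69.5 − 61.77 = 7.732 kN.

R_X = 7.732 kN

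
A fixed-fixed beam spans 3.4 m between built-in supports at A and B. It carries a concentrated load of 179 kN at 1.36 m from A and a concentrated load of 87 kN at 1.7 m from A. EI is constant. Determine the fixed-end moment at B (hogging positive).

Release both end moments; the primary structure is a simply-supported span AB with redundants M_A and M_B.
On the primary (simply-supported) span, the end slopes from the loading are:
  at A: point load 179 at a = 1.36: Pab(L + b)/(6LEI) = 132.4/EI
  at B: point load 179 at a = 1.36: Pab(L + a)/(6LEI) = 115.9/EI
  at A: point load 87 at a = 1.7: Pab(L + b)/(6LEI) = 62.86/EI
  at B: point load 87 at a = 1.7: Pab(L + a)/(6LEI) = 62.86/EI
  θ_A0 = 195.3/EI,  θ_B0 = 178.7/EI
Flexibility coefficients: a unit moment at one end gives L/(3EI) there and L/(6EI) at the far end, so f₁₁ = f₂₂ = 1.133/EI and f₁₂ = f₂₁ = 0.5667/EI.
Compatibility — zero rotation at each built-in end:
  1.133 M_A + 0.5667 M_B = 195.3
  0.5667 M_A + 1.133 M_B = 178.7
Solving the pair gives M_A = 124.6 kN·m and M_B = 95.4 kN·m (hogging).

M_B = 95.4 kN·m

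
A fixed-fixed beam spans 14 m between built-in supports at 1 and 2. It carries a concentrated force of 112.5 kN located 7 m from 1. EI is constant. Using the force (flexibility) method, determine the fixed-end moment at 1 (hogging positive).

Release both end moments; the primary structure is a simply-supported span 12 with redundants M_1 and M_2.
Simple-span end rotations at 1 and 2 under the given loads:
  at 1: point load 112.5 at a = 7: Pab(L + b)/(6LEI) = 1378/EI
  at 2: point load 112.5 at a = 7: Pab(L + a)/(6LEI) = 1378/EI
  θ_10 = 1378/EI,  θ_20 = 1378/EI
Flexibility coefficients: a unit moment at one end gives L/(3EI) there and L/(6EI) at the far end, so f₁₁ = f₂₂ = 4.667/EI and f₁₂ = f₂₁ = 2.333/EI.
Compatibility — zero rotation at each built-in end:
  4.667 M_1 + 2.333 M_2 = 1378
  2.333 M_1 + 4.667 M_2 = 1378
Solving the pair gives M_1 = 196.9 kN·m and M_2 = 196.9 kN·m (hogging).

M_1 = 196.9 kN·m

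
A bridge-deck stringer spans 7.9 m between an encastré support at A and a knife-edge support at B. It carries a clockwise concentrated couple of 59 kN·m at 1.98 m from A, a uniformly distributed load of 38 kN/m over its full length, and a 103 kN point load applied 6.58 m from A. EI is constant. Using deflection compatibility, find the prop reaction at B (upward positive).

Take the reaction at B as the redundant and release it; the primary structure is a cantilever fixed at A.
Downward deflection at the released point B due to the loads:
  clockwise couple 59 at a = 1.98: M₀a(2L − a)/(2EI) = 807.2/EI
  UDL 38: wL⁴/(8EI) = 18501/EI
  point load 103 at a = 6.58: Pa²(3L − a)/(6EI) = 12725/EI
  δ_0 = 32033/EI
Flexibility coefficient — unit upward force at B: δ_{BB} = L³/(3EI) = 164.3/EI.
Compatibility at B: δ_0 − R_B·δ_{BB} = 0, so R_B = 32033/164.3 = 194.9 kN.

R_B = 194.9 kN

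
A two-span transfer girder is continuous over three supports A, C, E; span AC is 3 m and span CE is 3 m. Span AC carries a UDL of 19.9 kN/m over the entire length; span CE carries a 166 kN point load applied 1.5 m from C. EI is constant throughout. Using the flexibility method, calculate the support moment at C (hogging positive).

Insert a hinge at C; M_C is the redundant, and each span becomes simply supported.
Rotations at C on the released spans (each span's end-slope, ×1/EI):
  span AC: UDL 19.9: wL³/(24EI) = 22.39/EI
  span CE: point load 166 at a = 1.5: Pab(L + b)/(6LEI) = 93.38/EI
  relative rotation θ_0 = (22.39 + 93.38)/EI = 115.8/EI
A unit hogging moment at C produces rotation L₁/(3EI) + L₂/(3EI) = 2/EI.
Compatibility: M_C·(L₁+L₂)/(3EI) = θ_0, giving M_C = 57.88 kN·m (hogging).

M_C = 57.88 kN·m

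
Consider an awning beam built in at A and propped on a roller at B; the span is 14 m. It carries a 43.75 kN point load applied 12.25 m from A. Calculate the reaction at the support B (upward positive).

R_B = 35.59 kN

Remove the prop at B; the released (primary) structure is a cantilever built in at A.
Downward deflection at the released point B due to the loads:
  point load 43.75 at a = 12.25: Pa²(3L − a)/(6EI) = 32553/EI
Flexibility coefficient — unit upward force at B: δ_{BB} = L³/(3EI) = 914.7/EI.
The prop prevents deflection at B: R_B = δ_0/δ_{BB} = 32553/914.7 = 35.59 kN.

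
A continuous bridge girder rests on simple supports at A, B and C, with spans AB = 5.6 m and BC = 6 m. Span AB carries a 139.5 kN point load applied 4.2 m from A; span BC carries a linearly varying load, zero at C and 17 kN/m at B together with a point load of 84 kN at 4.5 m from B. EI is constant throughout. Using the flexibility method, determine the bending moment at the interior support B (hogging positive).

M_B = 113.5 kN·m

Take M_B as the redundant. Released structure: two simple spans AB and BC with a hinge at B.
Rotations at B on the released spans (each span's end-slope, ×1/EI):
  span AB: point load 139.5 at a = 4.2: Pab(L + a)/(6LEI) = 239.2/EI
  span BC: triangular load, peak 17: w₀L³/(45EI) = 81.6/EI
  span BC: point load 84 at a = 4.5: Pab(L + b)/(6LEI) = 118.1/EI
  relative rotation θ_0 = (239.2 + 199.7)/EI = 439/EI
A unit hogging moment at B produces rotation L₁/(3EI) + L₂/(3EI) = 3.867/EI.
Slope continuity at B: θ_0 = M_B·3.867/EI, so M_B = 439/3.867 = 113.5 kN·m (hogging).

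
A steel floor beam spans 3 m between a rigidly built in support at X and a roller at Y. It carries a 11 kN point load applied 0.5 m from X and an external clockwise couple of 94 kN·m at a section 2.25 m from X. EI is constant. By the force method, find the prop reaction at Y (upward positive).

Remove the prop at Y; the released (primary) structure is a cantilever built in at X.
Downward deflection at the released point Y due to the loads:
  point load 11 at a = 0.5: Pa²(3L − a)/(6EI) = 3.896/EI
  clockwise couple 94 at a = 2.25: M₀a(2L − a)/(2EI) = 396.6/EI
  δ_0 = 400.5/EI
Tip deflection under a unit load at Y: L³/(3EI) = 9/EI.
Compatibility at Y: δ_0 − R_Y·δ_{YY} = 0, so R_Y = 400.5/9 = 44.5 kN.

R_Y = 44.5 kN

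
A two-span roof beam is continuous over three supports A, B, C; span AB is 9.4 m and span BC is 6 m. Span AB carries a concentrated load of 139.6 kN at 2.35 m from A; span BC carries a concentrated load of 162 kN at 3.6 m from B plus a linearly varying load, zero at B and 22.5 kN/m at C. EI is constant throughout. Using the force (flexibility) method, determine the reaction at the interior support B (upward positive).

Insert a hinge at B; M_B is the redundant, and each span becomes simply supported.
Rotations at B on the released spans (each span's end-slope, ×1/EI):
  span AB: point load 139.6 at a = 2.35: Pab(L + a)/(6LEI) = 481.8/EI
  span BC: point load 162 at a = 3.6: Pab(L + b)/(6LEI) = 326.6/EI
  span BC: triangular load, peak 22.5: 7w₀L³/(360EI) = 94.5/EI
  relative rotation θ_0 = (481.8 + 421.1)/EI = 902.9/EI
A unit hogging moment at B produces rotation L₁/(3EI) + L₂/(3EI) = 5.133/EI.
Slope continuity at B: θ_0 = M_B·5.133/EI, so M_B = 902.9/5.133 = 175.9 kN·m (hogging).
Span AB, ΣM about A with M_B applied at B: R_B^{AB}·9.4 = 328.1 + 175.9, so R_B^{AB} = 53.61 kN and R_A = 139.6 − 53.61 = 85.99 kN.
Span BC, ΣM about C: R_B^{BC}·6 = 523.8 + 175.9, so R_B^{BC} = 116.6 kN and R_C = 229.5 − 116.6 = 112.9 kN.
R_B = 53.61 + 116.6 = 170.2 kN.

R_B = 170.2 kN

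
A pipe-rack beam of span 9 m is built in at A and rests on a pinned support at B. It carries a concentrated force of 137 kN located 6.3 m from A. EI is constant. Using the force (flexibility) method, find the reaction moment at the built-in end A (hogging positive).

Choose R_B as the redundant. The primary structure is the cantilever fixed at A.
Deflection at B on the released cantilever, summing each load's contribution:
  point load 137 at a = 6.3: Pa²(3L − a)/(6EI) = 18759/EI
Flexibility coefficient — unit upward force at B: δ_{BB} = L³/(3EI) = 243/EI.
Compatibility at B: δ_0 − R_B·δ_{BB} = 0, so R_B = 18759/243 = 77.2 kN.
Moment equilibrium about A: M_A = Σ(load moments about A) − R_B·L = 863.1 − 77.2×9 = 168.3 kN·m.

M_A = 168.3 kN·m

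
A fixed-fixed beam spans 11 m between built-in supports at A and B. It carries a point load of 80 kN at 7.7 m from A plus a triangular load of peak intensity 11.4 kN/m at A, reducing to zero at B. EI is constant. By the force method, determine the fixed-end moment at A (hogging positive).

M_A = 124.4 kN·m

Release both end moments; the primary structure is a simply-supported span AB with redundants M_A and M_B.
End rotations of the released simple span under the applied load (×1/EI):
  at A: point load 80 at a = 7.7: Pab(L + b)/(6LEI) = 440.4/EI
  at B: point load 80 at a = 7.7: Pab(L + a)/(6LEI) = 576/EI
  at A: triangular load, peak 11.4: w₀L³/(45EI) = 337.2/EI
  at B: triangular load, peak 11.4: 7w₀L³/(360EI) = 295/EI
  θ_A0 = 777.6/EI,  θ_B0 = 871/EI
Flexibility coefficients: a unit moment at one end gives L/(3EI) there and L/(6EI) at the far end, so f₁₁ = f₂₂ = 3.667/EI and f₁₂ = f₂₁ = 1.833/EI.
Compatibility — zero rotation at each built-in end:
  3.667 M_A + 1.833 M_B = 777.6
  1.833 M_A + 3.667 M_B = 871
Solving the pair gives M_A = 124.4 kN·m and M_B = 175.3 kN·m (hogging).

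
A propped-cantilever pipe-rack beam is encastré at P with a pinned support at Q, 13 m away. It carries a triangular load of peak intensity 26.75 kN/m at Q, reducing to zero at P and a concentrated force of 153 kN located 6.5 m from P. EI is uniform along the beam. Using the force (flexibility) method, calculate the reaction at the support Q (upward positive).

Take the reaction at Q as the redundant and release it; the primary structure is a cantilever fixed at P.
Deflection at Q on the released cantilever, summing each load's contribution:
  triangular load, peak 26.75 at the free end: 11w₀L⁴/(120EI) = 70034/EI
  point load 153 at a = 6.5: Pa²(3L − a)/(6EI) = 35015/EI
  δ_0 = 105049/EI
Tip deflection under a unit load at Q: L³/(3EI) = 732.3/EI.
The prop prevents deflection at Q: R_Q = δ_0/δ_{QQ} = 105049/732.3 = 143.4 kN.

R_Q = 143.4 kN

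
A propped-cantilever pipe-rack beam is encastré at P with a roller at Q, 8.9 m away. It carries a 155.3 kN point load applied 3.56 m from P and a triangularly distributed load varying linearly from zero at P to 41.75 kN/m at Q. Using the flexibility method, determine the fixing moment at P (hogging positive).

Release the roller at Q. Primary structure: cantilever fixed at P.
Deflection at Q on the released cantilever, summing each load's contribution:
  point load 155.3 at a = 3.56: Pa²(3L − a)/(6EI) = 7591/EI
  triangular load, peak 41.75 at the free end: 11w₀L⁴/(120EI) = 24012/EI
  δ_0 = 31603/EI
Flexibility coefficient — unit upward force at Q: δ_{QQ} = L³/(3EI) = 235/EI.
The prop prevents deflection at Q: R_Q = δ_0/δ_{QQ} = 31603/235 = 134.5 kN.
Moment equilibrium about P: M_P = Σ(load moments about P) − R_Q·L = 1655 − 134.5×8.9 = 458.3 kN·m.

M_P = 458.3 kN·m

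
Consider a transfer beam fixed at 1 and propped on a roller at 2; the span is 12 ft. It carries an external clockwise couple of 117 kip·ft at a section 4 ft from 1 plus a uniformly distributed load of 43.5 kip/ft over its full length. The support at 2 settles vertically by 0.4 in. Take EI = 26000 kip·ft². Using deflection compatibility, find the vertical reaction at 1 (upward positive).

R_1 = 319.6 kip

Remove the prop at 2; the released (primary) structure is a cantilever built in at 1.
Deflection at 2 on the released cantilever, summing each load's contribution:
  clockwise couple 117 at a = 4: M₀a(2L − a)/(2EI) = 4680/EI
  UDL 43.5: wL⁴/(8EI) = 112752/EI
  δ_0 = 117432/EI
Flexibility coefficient — unit upward force at 2: δ_{22} = L³/(3EI) = 576/EI.
With EI = 26000 kip·ft²: δ_0 = 4.5166 ft and δ_{22} = 0.022154 ft/kip.
Compatibility — the beam at 2 must follow the support down by 0.03333 ft: δ_0 − R_2·δ_{22} = 0.03333, so R_2 = (4.5166 − 0.03333)/0.022154 = 202.4 kip.
Vertical equilibrium: R_1 = ΣP − R_2 = 522 − 202.4 = 319.6 kip.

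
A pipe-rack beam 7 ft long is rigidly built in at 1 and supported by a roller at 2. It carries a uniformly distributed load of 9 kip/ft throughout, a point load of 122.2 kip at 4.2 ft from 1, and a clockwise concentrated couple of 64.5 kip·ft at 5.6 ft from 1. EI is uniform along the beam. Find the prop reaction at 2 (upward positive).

R_2 = 89.68 kip

Release the roller at 2. Primary structure: cantilever fixed at 1.
Deflection at 2 on the released cantilever, summing each load's contribution:
  UDL 9: wL⁴/(8EI) = 2701/EI
  point load 122.2 at a = 4.2: Pa²(3L − a)/(6EI) = 6036/EI
  clockwise couple 64.5 at a = 5.6: M₀a(2L − a)/(2EI) = 1517/EI
  δ_0 = 10254/EI
Tip deflection under a unit load at 2: L³/(3EI) = 114.3/EI.
The prop prevents deflection at 2: R_2 = δ_0/δ_{22} = 10254/114.3 = 89.68 kip.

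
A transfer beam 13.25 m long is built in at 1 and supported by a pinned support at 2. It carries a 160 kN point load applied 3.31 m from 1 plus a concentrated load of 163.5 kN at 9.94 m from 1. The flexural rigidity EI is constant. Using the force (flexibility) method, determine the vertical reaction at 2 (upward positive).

Take the reaction at 2 as the redundant and release it; the primary structure is a cantilever fixed at 1.
Deflection at 2 on the released cantilever, summing each load's contribution:
  point load 160 at a = 3.31: Pa²(3L − a)/(6EI) = 10646/EI
  point load 163.5 at a = 9.94: Pa²(3L − a)/(6EI) = 80260/EI
  δ_0 = 90907/EI
Tip deflection under a unit load at 2: L³/(3EI) = 775.4/EI.
Compatibility at 2: δ_0 − R_2·δ_{22} = 0, so R_2 = 90907/775.4 = 117.2 kN.

R_2 = 117.2 kN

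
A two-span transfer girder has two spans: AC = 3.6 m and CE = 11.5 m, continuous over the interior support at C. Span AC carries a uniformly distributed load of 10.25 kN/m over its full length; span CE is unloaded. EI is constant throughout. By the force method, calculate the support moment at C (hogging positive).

M_C = 3.959 kN·m

Take M_C as the redundant. Released structure: two simple spans AC and CE with a hinge at C.
Discontinuity in slope at C on the released structure — sum the simple-span end rotations:
  span AC: UDL 10.25: wL³/(24EI) = 19.93/EI
  relative rotation θ_0 = (19.93 + 0)/EI = 19.93/EI
A unit hogging moment at C produces rotation L₁/(3EI) + L₂/(3EI) = 5.033/EI.
Compatibility: M_C·(L₁+L₂)/(3EI) = θ_0, giving M_C = 3.959 kN·m (hogging).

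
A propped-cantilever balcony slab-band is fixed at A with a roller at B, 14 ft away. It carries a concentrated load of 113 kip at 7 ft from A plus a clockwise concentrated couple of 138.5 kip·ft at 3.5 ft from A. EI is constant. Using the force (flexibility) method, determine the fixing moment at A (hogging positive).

Take the reaction at B as the redundant and release it; the primary structure is a cantilever fixed at A.
Downward deflection at the released point B due to the loads:
  point load 113 at a = 7: Pa²(3L − a)/(6EI) = 32299/EI
  clockwise couple 138.5 at a = 3.5: M₀a(2L − a)/(2EI) = 5938/EI
  δ_0 = 38237/EI
Tip deflection under a unit load at B: L³/(3EI) = 914.7/EI.
The prop prevents deflection at B: R_B = δ_0/δ_{BB} = 38237/914.7 = 41.8 kip.
Moment equilibrium about A: M_A = Σ(load moments about A) − R_B·L = 929.5 − 41.8×14 = 344.2 kip·ft.

M_A = 344.2 kip·ft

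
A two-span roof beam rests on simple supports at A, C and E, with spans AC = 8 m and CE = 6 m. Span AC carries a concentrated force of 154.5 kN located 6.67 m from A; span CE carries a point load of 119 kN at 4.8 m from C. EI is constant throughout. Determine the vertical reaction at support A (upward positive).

Take M_C as the redundant. Released structure: two simple spans AC and CE with a hinge at C.
Discontinuity in slope at C on the released structure — sum the simple-span end rotations:
  span AC: point load 154.5 at a = 6.67: Pab(L + a)/(6LEI) = 418.9/EI
  span CE: point load 119 at a = 4.8: Pab(L + b)/(6LEI) = 137.1/EI
  relative rotation θ_0 = (418.9 + 137.1)/EI = 556/EI
A unit hogging moment at C produces rotation L₁/(3EI) + L₂/(3EI) = 4.667/EI.
Slope continuity at C: θ_0 = M_C·4.667/EI, so M_C = 556/4.667 = 119.1 kN·m (hogging).
Span AC, ΣM about A with M_C applied at C: R_C^{AC}·8 = 1031 + 119.1, so R_C^{AC} = 143.7 kN and R_A = 154.5 − 143.7 = 10.79 kN.

R_A = 10.79 kN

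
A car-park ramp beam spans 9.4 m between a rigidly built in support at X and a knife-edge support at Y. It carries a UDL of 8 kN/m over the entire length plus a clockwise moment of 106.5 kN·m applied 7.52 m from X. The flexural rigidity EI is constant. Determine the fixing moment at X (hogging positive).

M_X = 41.5 kN·m

Take the reaction at Y as the redundant and release it; the primary structure is a cantilever fixed at X.
Free-end deflection of the primary structure under the applied loading (downward +):
  UDL 8: wL⁴/(8EI) = 7807/EI
  clockwise couple 106.5 at a = 7.52: M₀a(2L − a)/(2EI) = 4517/EI
  δ_0 = 12324/EI
Tip deflection under a unit load at Y: L³/(3EI) = 276.9/EI.
The prop prevents deflection at Y: R_Y = δ_0/δ_{YY} = 12324/276.9 = 44.51 kN.
Moment equilibrium about X: M_X = Σ(load moments about X) − R_Y·L = 459.9 − 44.51×9.4 = 41.5 kN·m.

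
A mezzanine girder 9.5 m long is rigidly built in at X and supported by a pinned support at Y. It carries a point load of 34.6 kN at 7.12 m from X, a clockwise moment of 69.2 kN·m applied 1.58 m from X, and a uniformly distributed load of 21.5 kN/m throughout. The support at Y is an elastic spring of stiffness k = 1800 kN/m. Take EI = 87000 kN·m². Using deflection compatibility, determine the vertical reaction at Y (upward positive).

R_Y = 87.07 kN

Remove the prop at Y; the released (primary) structure is a cantilever built in at X.
Primary-structure tip deflection at Y by superposition:
  point load 34.6 at a = 7.12: Pa²(3L − a)/(6EI) = 6250/EI
  clockwise couple 69.2 at a = 1.58: M₀a(2L − a)/(2EI) = 952.3/EI
  UDL 21.5: wL⁴/(8EI) = 21890/EI
  δ_0 = 29092/EI
Tip deflection under a unit load at Y: L³/(3EI) = 285.8/EI.
With EI = 87000 kN·m²: δ_0 = 0.33439 m and δ_{YY} = 0.003285 m/kN.
Compatibility — the spring shortens by R_Y/k under the reaction it provides: δ_0 − R_Y·δ_{YY} = R_Y/k. With 1/k = 0.000556 m/kN, R_Y = δ_0 / (δ_{YY} + 1/k) = 0.33439 / (0.003285 + 0.000556) = 87.07 kN.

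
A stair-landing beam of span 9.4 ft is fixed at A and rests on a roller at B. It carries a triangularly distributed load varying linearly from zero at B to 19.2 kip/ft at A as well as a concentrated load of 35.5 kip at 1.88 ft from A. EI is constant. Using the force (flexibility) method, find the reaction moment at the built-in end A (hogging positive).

Take the reaction at B as the redundant and release it; the primary structure is a cantilever fixed at A.
Deflection at B on the released cantilever, summing each load's contribution:
  triangular load, peak 19.2 at the fixed end: w₀L⁴/(30EI) = 4997/EI
  point load 35.5 at a = 1.88: Pa²(3L − a)/(6EI) = 550.4/EI
  δ_0 = 5547/EI
Flexibility coefficient — unit upward force at B: δ_{BB} = L³/(3EI) = 276.9/EI.
The prop prevents deflection at B: R_B = δ_0/δ_{BB} = 5547/276.9 = 20.04 kip.
Moment equilibrium about A: M_A = Σ(load moments about A) − R_B·L = 349.5 − 20.04×9.4 = 161.2 kip·ft.

M_A = 161.2 kip·ft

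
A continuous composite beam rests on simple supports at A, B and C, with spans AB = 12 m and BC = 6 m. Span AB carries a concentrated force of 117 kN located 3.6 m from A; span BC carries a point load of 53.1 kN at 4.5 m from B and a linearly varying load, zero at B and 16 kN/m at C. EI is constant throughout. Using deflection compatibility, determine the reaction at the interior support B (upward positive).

R_B = 102.2 kN

Release continuity at B by inserting a hinge; the redundant is the internal moment M_B. The primary structure is two simply-supported spans AB and BC.
Discontinuity in slope at B on the released structure — sum the simple-span end rotations:
  span AB: point load 117 at a = 3.6: Pab(L + a)/(6LEI) = 766.6/EI
  span BC: point load 53.1 at a = 4.5: Pab(L + b)/(6LEI) = 74.67/EI
  span BC: triangular load, peak 16: 7w₀L³/(360EI) = 67.2/EI
  relative rotation θ_0 = (766.6 + 141.9)/EI = 908.5/EI
A unit hogging moment at B produces rotation L₁/(3EI) + L₂/(3EI) = 6/EI.
Compatibility: M_B·(L₁+L₂)/(3EI) = θ_0, giving M_B = 151.4 kN·m (hogging).
Span AB, ΣM about A with M_B applied at B: R_B^{AB}·12 = 421.2 + 151.4, so R_B^{AB} = 47.72 kN and R_A = 117 − 47.72 = 69.28 kN.
Span BC, ΣM about C: R_B^{BC}·6 = 175.7 + 151.4, so R_B^{BC} = 54.51 kN and R_C = 101.1 − 54.51 = 46.59 kN.
R_B = 47.72 + 54.51 = 102.2 kN.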